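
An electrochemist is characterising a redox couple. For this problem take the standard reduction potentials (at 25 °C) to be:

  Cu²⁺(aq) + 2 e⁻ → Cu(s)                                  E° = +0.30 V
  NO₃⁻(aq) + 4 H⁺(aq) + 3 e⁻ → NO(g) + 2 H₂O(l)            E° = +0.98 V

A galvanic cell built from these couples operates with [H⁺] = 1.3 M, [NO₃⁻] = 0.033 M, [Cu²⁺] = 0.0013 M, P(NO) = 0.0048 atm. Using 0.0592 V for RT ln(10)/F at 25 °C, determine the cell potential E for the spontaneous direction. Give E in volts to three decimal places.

+0.791 V

NO₃⁻/NO is the cathode (higher E°), Cu²⁺/Cu the anode: E°cell = +0.98 − (+0.30) = +0.68 V, n = 6.
Overall: 2 NO₃⁻(aq) + 8 H⁺(aq) + 3 Cu(s) → 2 NO(g) + 4 H₂O(l) + 3 Cu²⁺(aq)
Q = P(NO)^2·[Cu²⁺]^3 / ([NO₃⁻]^2·[H⁺]^8); log Q = -11.244.
E = E° − (0.0592/n) log Q = +0.68 − (0.0592/6)(-11.244) = +0.791 V.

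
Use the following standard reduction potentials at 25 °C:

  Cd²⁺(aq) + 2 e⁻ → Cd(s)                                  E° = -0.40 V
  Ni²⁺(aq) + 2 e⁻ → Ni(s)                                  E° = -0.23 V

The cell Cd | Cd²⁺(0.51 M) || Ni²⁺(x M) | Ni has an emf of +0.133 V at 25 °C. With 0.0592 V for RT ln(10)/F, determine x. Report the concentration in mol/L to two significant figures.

Ni²⁺/Ni is the cathode, Cd²⁺/Cd the anode: E°cell = +0.17 V, n = 2.
Overall reaction: Ni²⁺(aq) + Cd(s) → Ni(s) + Cd²⁺(aq); Q = [Cd²⁺]^1/[Ni²⁺]^1.
From E = E° − (0.0592/n) log Q: log Q = (E° − E)·n/0.0592 = (+0.17 − (+0.133))·2/0.0592 = 1.2500.
So 1·log[Ni²⁺] = 1·log(0.51) − log Q = -0.2924 − (1.2500) = -1.5424; [Ni²⁺] = 10^(-1.5424) ≈ 0.029 M.

0.029 M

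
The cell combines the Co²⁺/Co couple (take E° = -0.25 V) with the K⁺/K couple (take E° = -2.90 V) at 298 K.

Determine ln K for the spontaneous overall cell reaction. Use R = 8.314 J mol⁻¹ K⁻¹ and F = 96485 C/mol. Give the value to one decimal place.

206.4

Cathode: Co²⁺/Co; anode: K⁺/K. E°cell = (-0.25) − (-2.90) = +2.65 V, with n = 2.
ΔG° = −nFE° = −RT ln K, so ln K = nFE°/(RT) = (2)(96485)(+2.65) / ((8.314)(298)) = 206.400.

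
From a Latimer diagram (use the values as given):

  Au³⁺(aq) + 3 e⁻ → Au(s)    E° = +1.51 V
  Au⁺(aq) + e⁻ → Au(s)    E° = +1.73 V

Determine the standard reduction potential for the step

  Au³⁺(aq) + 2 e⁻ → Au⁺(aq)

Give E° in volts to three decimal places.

+1.400 V

Sequential free energies add, so n₃E°₃ = n₁E°₁ + n₂E°₂.
With n₃ = 3, and the known step contributing 1×(+1.73) V, the unknown satisfies 2·E° = 3×(+1.51) − 1×(+1.73) = +2.800.
E° = +2.800 / 2 = +1.400 V.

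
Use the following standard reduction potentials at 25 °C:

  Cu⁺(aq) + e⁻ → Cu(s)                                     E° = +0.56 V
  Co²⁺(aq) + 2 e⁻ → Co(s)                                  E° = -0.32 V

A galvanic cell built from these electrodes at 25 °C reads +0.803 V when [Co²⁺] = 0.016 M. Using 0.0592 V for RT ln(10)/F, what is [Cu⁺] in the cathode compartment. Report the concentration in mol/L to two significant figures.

Cu⁺/Cu is the cathode, Co²⁺/Co the anode: E°cell = +0.88 V, n = 2.
Overall reaction: 2 Cu⁺(aq) + Co(s) → 2 Cu(s) + Co²⁺(aq); Q = [Co²⁺]^1/[Cu⁺]^2.
From E = E° − (0.0592/n) log Q: log Q = (E° − E)·n/0.0592 = (+0.88 − (+0.803))·2/0.0592 = 2.6014.
So 2·log[Cu⁺] = 1·log(0.016) − log Q = -1.7959 − (2.6014) = -4.3973; log[Cu⁺] = -4.3973 / 2 = -2.1987; [Cu⁺] = 10^(-2.1987) ≈ 0.0063 M.

0.0063 M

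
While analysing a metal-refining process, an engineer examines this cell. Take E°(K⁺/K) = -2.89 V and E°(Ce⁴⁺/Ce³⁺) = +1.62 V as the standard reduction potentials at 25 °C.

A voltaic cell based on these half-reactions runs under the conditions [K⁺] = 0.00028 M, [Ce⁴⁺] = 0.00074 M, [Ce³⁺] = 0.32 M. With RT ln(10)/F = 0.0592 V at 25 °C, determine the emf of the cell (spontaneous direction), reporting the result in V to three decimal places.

Ce⁴⁺/Ce³⁺ is the cathode (higher E°), K⁺/K the anode: E°cell = +1.62 − (-2.89) = +4.51 V, n = 1.
Overall: Ce⁴⁺(aq) + K(s) → Ce³⁺(aq) + K⁺(aq)
Q = [Ce³⁺]·[K⁺] / ([Ce⁴⁺]); log Q = -0.917.
E = E° − (0.0592/n) log Q = +4.51 − (0.0592/1)(-0.917) = +4.564 V.

+4.564 V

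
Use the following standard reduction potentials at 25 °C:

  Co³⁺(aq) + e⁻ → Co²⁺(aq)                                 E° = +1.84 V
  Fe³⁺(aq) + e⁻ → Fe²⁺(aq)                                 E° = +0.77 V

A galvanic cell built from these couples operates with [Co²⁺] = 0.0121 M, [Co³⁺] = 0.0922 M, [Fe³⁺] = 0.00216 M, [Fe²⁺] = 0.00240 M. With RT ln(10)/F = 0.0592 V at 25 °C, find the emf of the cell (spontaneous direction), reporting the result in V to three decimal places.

+1.125 V

Co³⁺/Co²⁺ is the cathode (higher E°), Fe³⁺/Fe²⁺ the anode: E°cell = +1.84 − (+0.77) = +1.07 V, n = 1.
Overall: Co³⁺(aq) + Fe²⁺(aq) → Co²⁺(aq) + Fe³⁺(aq)
Q = [Co²⁺]·[Fe³⁺] / ([Co³⁺]·[Fe²⁺]); log Q = -0.928.
E = E° − (0.0592/n) log Q = +1.07 − (0.0592/1)(-0.928) = +1.125 V.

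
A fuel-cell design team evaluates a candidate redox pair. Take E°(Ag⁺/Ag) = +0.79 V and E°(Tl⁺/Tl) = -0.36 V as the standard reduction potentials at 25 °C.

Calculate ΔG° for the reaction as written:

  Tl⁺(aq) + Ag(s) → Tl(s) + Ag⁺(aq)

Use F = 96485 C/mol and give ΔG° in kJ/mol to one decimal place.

+111.0 kJ/mol

As written, Tl⁺/Tl is reduced (cathode) and Ag⁺/Ag is oxidised (anode), so E°cell = (-0.36) − (+0.79) = -1.15 V.
Balancing electrons gives n = 1.
ΔG° = −nFE° = −(1)(96485)(-1.15) = 110,958 J = +111.0 kJ/mol.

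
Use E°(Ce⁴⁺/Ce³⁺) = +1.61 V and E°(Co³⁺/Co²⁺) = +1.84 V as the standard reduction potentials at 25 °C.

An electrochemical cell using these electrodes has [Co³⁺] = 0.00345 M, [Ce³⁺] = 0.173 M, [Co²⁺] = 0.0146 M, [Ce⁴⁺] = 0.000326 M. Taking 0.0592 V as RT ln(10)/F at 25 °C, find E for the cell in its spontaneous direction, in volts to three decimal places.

Co³⁺/Co²⁺ is the cathode (higher E°), Ce⁴⁺/Ce³⁺ the anode: E°cell = +1.84 − (+1.61) = +0.23 V, n = 1.
Overall: Co³⁺(aq) + Ce³⁺(aq) → Co²⁺(aq) + Ce⁴⁺(aq)
Q = [Co²⁺]·[Ce⁴⁺] / ([Co³⁺]·[Ce³⁺]); log Q = -2.098.
E = E° − (0.0592/n) log Q = +0.23 − (0.0592/1)(-2.098) = +0.354 V.

+0.354 V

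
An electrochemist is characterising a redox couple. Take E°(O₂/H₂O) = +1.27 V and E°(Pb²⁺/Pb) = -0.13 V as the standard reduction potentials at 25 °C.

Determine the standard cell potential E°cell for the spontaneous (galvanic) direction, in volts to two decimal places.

+1.40 V

The O₂/H₂O couple has the higher reduction potential, so it is the cathode; Pb²⁺/Pb is oxidised at the anode.
E°cell = E°(cathode) − E°(anode) = (+1.27) − (-0.13) = +1.40 V.
Since E°cell > 0, the reaction is spontaneous under standard conditions.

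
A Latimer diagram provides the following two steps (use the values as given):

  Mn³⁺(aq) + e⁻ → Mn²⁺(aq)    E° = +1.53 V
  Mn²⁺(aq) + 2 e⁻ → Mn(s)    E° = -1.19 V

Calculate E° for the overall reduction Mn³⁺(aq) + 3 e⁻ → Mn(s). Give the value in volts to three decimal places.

Standard free energies of sequential steps add: ΔG°₃ = ΔG°₁ + ΔG°₂, so n₃E°₃ = n₁E°₁ + n₂E°₂.
E°₃ = (1×+1.53 + 2×-1.19) / 3 = (-0.850) / 3 = -0.283 V.

-0.283 V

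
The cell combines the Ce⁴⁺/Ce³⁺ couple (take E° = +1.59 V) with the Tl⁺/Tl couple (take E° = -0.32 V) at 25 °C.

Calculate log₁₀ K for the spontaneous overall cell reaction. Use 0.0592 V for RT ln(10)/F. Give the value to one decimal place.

Cathode: Ce⁴⁺/Ce³⁺; anode: Tl⁺/Tl. E°cell = +1.91 V, n = 1.
log K = nE°cell / 0.0592 = (1)(+1.91) / 0.0592 = 32.3.

32.3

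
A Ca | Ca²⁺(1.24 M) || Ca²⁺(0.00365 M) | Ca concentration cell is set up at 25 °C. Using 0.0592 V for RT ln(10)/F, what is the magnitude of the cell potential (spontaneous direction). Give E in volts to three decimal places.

For a concentration cell E°cell = 0. The 1.24 M side is the cathode (reduction is favoured where [Ca²⁺] is higher).
With n = 2, E = −(0.0592/2) log([Ca²⁺]ₐₙ/[Ca²⁺]꜀ₐₜ) = −(0.0592/2) log(0.00365/1.24) = −(0.0592/2)(-2.531) = +0.075 V.

+0.075 V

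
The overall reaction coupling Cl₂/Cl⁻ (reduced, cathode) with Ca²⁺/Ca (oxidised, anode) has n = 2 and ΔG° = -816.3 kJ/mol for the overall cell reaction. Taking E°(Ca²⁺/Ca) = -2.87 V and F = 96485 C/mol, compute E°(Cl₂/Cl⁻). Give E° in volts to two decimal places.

+1.36 V

E°cell = −ΔG°/(nF) = −(-816.3×10³)/((2)(96485)) = +4.230 V.
Since Cl₂/Cl⁻ is the cathode and Ca²⁺/Ca the anode, E°cell = E°(Cl₂/Cl⁻) − E°(Ca²⁺/Ca).
So E°(Cl₂/Cl⁻) = E°cell + E°(Ca²⁺/Ca) = +4.230 + (-2.87) = +1.36 V.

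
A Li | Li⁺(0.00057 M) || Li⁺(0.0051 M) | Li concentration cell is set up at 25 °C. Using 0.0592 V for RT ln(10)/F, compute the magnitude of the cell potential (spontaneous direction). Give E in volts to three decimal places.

+0.056 V

For a concentration cell E°cell = 0. The 0.0051 M side is the cathode (reduction is favoured where [Li⁺] is higher).
With n = 1, E = −(0.0592/1) log([Li⁺]ₐₙ/[Li⁺]꜀ₐₜ) = −(0.0592/1) log(0.00057/0.0051) = −(0.0592/1)(-0.952) = +0.056 V.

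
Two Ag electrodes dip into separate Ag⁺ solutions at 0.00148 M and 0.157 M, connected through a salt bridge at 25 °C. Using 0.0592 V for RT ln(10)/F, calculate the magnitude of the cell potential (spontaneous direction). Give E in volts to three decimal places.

For a concentration cell E°cell = 0. The 0.157 M side is the cathode (reduction is favoured where [Ag⁺] is higher).
With n = 1, E = −(0.0592/1) log([Ag⁺]ₐₙ/[Ag⁺]꜀ₐₜ) = −(0.0592/1) log(0.00148/0.157) = −(0.0592/1)(-2.026) = +0.120 V.

+0.120 V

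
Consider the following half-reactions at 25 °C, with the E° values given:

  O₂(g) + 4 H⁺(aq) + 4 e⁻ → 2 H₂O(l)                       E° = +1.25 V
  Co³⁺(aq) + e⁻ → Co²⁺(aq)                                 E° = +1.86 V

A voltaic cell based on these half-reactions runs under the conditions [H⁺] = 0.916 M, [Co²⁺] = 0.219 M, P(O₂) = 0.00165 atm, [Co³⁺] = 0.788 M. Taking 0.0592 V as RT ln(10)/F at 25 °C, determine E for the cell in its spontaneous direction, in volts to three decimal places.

+0.686 V

Co³⁺/Co²⁺ is the cathode (higher E°), O₂/H₂O the anode: E°cell = +1.86 − (+1.25) = +0.61 V, n = 4.
Overall: 4 Co³⁺(aq) + 2 H₂O(l) → 4 Co²⁺(aq) + O₂(g) + 4 H⁺(aq)
Q = [Co²⁺]^4·P(O₂)·[H⁺]^4 / ([Co³⁺]^4); log Q = -5.159.
E = E° − (0.0592/n) log Q = +0.61 − (0.0592/4)(-5.159) = +0.686 V.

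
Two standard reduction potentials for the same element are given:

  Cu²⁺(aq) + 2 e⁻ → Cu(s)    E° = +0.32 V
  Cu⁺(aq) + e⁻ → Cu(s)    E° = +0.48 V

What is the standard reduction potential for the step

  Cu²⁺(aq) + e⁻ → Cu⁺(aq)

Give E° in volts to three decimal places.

+0.160 V

Sequential free energies add, so n₃E°₃ = n₁E°₁ + n₂E°₂.
With n₃ = 2, and the known step contributing 1×(+0.48) V, the unknown satisfies 1·E° = 2×(+0.32) − 1×(+0.48) = +0.160.
E° = +0.160 / 1 = +0.160 V.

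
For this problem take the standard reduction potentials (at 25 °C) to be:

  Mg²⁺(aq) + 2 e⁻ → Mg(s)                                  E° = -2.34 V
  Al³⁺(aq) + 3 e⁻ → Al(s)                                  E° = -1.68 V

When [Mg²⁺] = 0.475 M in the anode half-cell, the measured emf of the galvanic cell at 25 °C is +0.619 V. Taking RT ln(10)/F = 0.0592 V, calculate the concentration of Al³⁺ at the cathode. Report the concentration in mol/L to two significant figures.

Al³⁺/Al is the cathode, Mg²⁺/Mg the anode: E°cell = +0.66 V, n = 6.
Overall reaction: 2 Al³⁺(aq) + 3 Mg(s) → 2 Al(s) + 3 Mg²⁺(aq); Q = [Mg²⁺]^3/[Al³⁺]^2.
From E = E° − (0.0592/n) log Q: log Q = (E° − E)·n/0.0592 = (+0.66 − (+0.619))·6/0.0592 = 4.1554.
So 2·log[Al³⁺] = 3·log(0.475) − log Q = -0.9699 − (4.1554) = -5.1253; log[Al³⁺] = -5.1253 / 2 = -2.5627; [Al³⁺] = 10^(-2.5627) ≈ 0.0027 M.

0.0027 M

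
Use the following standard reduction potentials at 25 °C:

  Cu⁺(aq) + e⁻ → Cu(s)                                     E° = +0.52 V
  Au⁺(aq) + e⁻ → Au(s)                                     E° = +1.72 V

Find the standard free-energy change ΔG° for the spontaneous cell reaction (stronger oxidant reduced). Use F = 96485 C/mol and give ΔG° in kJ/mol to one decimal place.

Au⁺/Au (E° = +1.72 V) is the cathode; Cu⁺/Cu (E° = +0.52 V) is the anode, so E°cell = +1.20 V.
Balancing electrons gives n = 1 (lcm of 1 and 1).
ΔG° = −nFE° = −(1)(96485)(+1.20) = -115,782 J = -115.8 kJ/mol.

-115.8 kJ/mol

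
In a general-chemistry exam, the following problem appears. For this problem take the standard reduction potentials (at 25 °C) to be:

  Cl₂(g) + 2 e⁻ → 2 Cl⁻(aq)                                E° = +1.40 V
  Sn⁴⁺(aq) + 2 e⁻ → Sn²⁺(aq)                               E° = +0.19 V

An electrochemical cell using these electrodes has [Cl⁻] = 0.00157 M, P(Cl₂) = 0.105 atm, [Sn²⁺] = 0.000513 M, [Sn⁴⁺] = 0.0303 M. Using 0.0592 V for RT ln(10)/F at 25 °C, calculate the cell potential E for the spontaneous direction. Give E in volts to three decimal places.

Cl₂/Cl⁻ is the cathode (higher E°), Sn⁴⁺/Sn²⁺ the anode: E°cell = +1.40 − (+0.19) = +1.21 V, n = 2.
Overall: Cl₂(g) + Sn²⁺(aq) → 2 Cl⁻(aq) + Sn⁴⁺(aq)
Q = [Cl⁻]^2·[Sn⁴⁺] / (P(Cl₂)·[Sn²⁺]); log Q = -2.858.
E = E° − (0.0592/n) log Q = +1.21 − (0.0592/2)(-2.858) = +1.295 V.

+1.295 V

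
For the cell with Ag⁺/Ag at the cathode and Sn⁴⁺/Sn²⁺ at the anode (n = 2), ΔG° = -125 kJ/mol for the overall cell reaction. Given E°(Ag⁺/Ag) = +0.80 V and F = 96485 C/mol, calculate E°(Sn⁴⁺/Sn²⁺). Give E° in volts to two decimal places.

E°cell = −ΔG°/(nF) = −(-125×10³)/((2)(96485)) = +0.648 V.
Since Ag⁺/Ag is the cathode and Sn⁴⁺/Sn²⁺ the anode, E°cell = E°(Ag⁺/Ag) − E°(Sn⁴⁺/Sn²⁺).
So E°(Sn⁴⁺/Sn²⁺) = E°(Ag⁺/Ag) − E°cell = (+0.80) − (+0.648) = +0.15 V.

+0.15 V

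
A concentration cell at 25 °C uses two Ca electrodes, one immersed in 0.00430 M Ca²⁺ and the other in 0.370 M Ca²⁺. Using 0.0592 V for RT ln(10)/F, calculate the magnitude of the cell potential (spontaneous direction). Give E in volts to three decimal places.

For a concentration cell E°cell = 0. The 0.370 M side is the cathode (reduction is favoured where [Ca²⁺] is higher).
With n = 2, E = −(0.0592/2) log([Ca²⁺]ₐₙ/[Ca²⁺]꜀ₐₜ) = −(0.0592/2) log(0.0043/0.37) = −(0.0592/2)(-1.935) = +0.057 V.

+0.057 V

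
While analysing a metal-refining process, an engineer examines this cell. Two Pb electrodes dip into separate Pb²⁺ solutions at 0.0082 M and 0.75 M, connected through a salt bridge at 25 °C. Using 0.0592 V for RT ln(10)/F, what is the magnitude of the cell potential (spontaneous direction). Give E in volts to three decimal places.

+0.058 V

For a concentration cell E°cell = 0. The 0.75 M side is the cathode (reduction is favoured where [Pb²⁺] is higher).
With n = 2, E = −(0.0592/2) log([Pb²⁺]ₐₙ/[Pb²⁺]꜀ₐₜ) = −(0.0592/2) log(0.0082/0.75) = −(0.0592/2)(-1.961) = +0.058 V.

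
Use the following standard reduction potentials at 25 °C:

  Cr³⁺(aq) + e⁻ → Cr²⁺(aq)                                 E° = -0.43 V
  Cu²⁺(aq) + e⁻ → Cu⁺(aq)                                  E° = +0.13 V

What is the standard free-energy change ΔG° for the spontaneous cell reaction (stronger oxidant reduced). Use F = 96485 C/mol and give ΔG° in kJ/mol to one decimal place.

Cu²⁺/Cu⁺ (E° = +0.13 V) is the cathode; Cr³⁺/Cr²⁺ (E° = -0.43 V) is the anode, so E°cell = +0.56 V.
Balancing electrons gives n = 1 (lcm of 1 and 1).
ΔG° = −nFE° = −(1)(96485)(+0.56) = -54,032 J = -54.0 kJ/mol.

-54.0 kJ/mol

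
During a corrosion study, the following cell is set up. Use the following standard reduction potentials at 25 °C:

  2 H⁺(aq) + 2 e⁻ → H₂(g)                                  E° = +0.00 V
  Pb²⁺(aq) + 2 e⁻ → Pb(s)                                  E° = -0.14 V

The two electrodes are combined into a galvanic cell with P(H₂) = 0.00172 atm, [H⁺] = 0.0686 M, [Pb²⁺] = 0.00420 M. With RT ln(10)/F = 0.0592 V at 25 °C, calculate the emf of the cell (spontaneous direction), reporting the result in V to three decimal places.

+0.223 V

H⁺/H₂ is the cathode (higher E°), Pb²⁺/Pb the anode: E°cell = +0.00 − (-0.14) = +0.14 V, n = 2.
Overall: 2 H⁺(aq) + Pb(s) → H₂(g) + Pb²⁺(aq)
Q = P(H₂)·[Pb²⁺] / ([H⁺]^2); log Q = -2.814.
E = E° − (0.0592/n) log Q = +0.14 − (0.0592/2)(-2.814) = +0.223 V.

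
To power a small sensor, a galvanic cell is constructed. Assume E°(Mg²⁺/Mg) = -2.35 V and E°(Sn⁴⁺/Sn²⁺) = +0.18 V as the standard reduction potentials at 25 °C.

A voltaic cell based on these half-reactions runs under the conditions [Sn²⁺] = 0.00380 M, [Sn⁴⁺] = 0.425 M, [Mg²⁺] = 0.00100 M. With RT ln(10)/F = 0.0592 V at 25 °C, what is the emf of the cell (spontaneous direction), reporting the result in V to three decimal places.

Sn⁴⁺/Sn²⁺ is the cathode (higher E°), Mg²⁺/Mg the anode: E°cell = +0.18 − (-2.35) = +2.53 V, n = 2.
Overall: Sn⁴⁺(aq) + Mg(s) → Sn²⁺(aq) + Mg²⁺(aq)
Q = [Sn²⁺]·[Mg²⁺] / ([Sn⁴⁺]); log Q = -5.049.
E = E° − (0.0592/n) log Q = +2.53 − (0.0592/2)(-5.049) = +2.679 V.

+2.679 V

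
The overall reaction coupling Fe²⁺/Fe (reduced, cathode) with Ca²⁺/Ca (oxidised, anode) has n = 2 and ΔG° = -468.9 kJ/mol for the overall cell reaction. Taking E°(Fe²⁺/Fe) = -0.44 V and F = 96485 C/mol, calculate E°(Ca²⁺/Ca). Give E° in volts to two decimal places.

-2.87 V

E°cell = −ΔG°/(nF) = −(-468.9×10³)/((2)(96485)) = +2.430 V.
Since Fe²⁺/Fe is the cathode and Ca²⁺/Ca the anode, E°cell = E°(Fe²⁺/Fe) − E°(Ca²⁺/Ca).
So E°(Ca²⁺/Ca) = E°(Fe²⁺/Fe) − E°cell = (-0.44) − (+2.430) = -2.87 V.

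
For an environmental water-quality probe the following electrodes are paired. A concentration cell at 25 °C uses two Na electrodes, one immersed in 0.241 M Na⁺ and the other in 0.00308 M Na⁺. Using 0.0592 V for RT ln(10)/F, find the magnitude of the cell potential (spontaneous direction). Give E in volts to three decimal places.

For a concentration cell E°cell = 0. The 0.241 M side is the cathode (reduction is favoured where [Na⁺] is higher).
With n = 1, E = −(0.0592/1) log([Na⁺]ₐₙ/[Na⁺]꜀ₐₜ) = −(0.0592/1) log(0.00308/0.241) = −(0.0592/1)(-1.893) = +0.112 V.

+0.112 V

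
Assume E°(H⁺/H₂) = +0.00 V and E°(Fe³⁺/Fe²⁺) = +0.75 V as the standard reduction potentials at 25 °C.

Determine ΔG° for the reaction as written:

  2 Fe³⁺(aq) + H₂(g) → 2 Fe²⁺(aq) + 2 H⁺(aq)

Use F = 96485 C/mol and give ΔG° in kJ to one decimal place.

-144.7 kJ

As written, Fe³⁺/Fe²⁺ is reduced (cathode) and H⁺/H₂ is oxidised (anode), so E°cell = (+0.75) − (+0.00) = +0.75 V.
Balancing electrons gives n = 2.
ΔG° = −nFE° = −(2)(96485)(+0.75) = -144,728 J = -144.7 kJ.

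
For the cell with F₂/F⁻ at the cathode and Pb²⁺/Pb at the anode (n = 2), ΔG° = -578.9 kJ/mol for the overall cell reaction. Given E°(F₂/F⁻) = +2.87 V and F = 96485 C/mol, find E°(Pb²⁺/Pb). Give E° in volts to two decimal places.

E°cell = −ΔG°/(nF) = −(-578.9×10³)/((2)(96485)) = +3.000 V.
Since F₂/F⁻ is the cathode and Pb²⁺/Pb the anode, E°cell = E°(F₂/F⁻) − E°(Pb²⁺/Pb).
So E°(Pb²⁺/Pb) = E°(F₂/F⁻) − E°cell = (+2.87) − (+3.000) = -0.13 V.

-0.13 V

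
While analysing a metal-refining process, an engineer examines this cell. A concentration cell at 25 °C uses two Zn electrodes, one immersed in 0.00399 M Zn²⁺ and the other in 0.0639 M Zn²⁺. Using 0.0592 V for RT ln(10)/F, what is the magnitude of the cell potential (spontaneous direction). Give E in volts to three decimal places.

For a concentration cell E°cell = 0. The 0.0639 M side is the cathode (reduction is favoured where [Zn²⁺] is higher).
With n = 2, E = −(0.0592/2) log([Zn²⁺]ₐₙ/[Zn²⁺]꜀ₐₜ) = −(0.0592/2) log(0.00399/0.0639) = −(0.0592/2)(-1.205) = +0.036 V.

+0.036 V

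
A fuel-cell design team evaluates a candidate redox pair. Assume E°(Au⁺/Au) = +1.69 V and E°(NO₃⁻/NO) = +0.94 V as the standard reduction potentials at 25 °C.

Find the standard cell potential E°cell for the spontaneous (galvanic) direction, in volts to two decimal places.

The Au⁺/Au couple has the higher reduction potential, so it is the cathode; NO₃⁻/NO is oxidised at the anode.
E°cell = E°(cathode) − E°(anode) = (+1.69) − (+0.94) = +0.75 V.

+0.75 V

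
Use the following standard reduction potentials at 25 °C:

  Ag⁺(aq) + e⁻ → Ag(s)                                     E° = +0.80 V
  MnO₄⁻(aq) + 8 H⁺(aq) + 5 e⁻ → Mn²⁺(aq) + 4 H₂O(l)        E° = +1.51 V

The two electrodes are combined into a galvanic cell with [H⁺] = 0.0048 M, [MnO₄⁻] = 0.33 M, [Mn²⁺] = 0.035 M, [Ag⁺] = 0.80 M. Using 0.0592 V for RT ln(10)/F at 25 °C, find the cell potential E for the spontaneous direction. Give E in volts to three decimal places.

+0.508 V

MnO₄⁻/Mn²⁺ is the cathode (higher E°), Ag⁺/Ag the anode: E°cell = +1.51 − (+0.80) = +0.71 V, n = 5.
Overall: MnO₄⁻(aq) + 8 H⁺(aq) + 5 Ag(s) → Mn²⁺(aq) + 4 H₂O(l) + 5 Ag⁺(aq)
Q = [Mn²⁺]·[Ag⁺]^5 / ([MnO₄⁻]·[H⁺]^8); log Q = 17.091.
E = E° − (0.0592/n) log Q = +0.71 − (0.0592/5)(17.091) = +0.508 V.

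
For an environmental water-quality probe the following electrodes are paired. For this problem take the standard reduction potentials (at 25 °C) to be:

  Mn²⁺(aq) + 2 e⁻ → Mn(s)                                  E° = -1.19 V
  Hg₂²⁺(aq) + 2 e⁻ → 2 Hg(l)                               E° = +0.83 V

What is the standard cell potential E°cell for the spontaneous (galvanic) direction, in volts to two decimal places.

The Hg₂²⁺/Hg couple has the higher reduction potential, so it is the cathode; Mn²⁺/Mn is oxidised at the anode.
E°cell = E°(cathode) − E°(anode) = (+0.83) − (-1.19) = +2.02 V.
Since E°cell > 0, the reaction is spontaneous under standard conditions.

+2.02 V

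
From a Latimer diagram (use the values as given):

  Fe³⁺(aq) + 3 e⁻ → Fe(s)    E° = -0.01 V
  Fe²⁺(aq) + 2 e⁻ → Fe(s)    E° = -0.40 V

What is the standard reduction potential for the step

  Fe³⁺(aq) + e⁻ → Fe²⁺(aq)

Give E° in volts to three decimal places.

Sequential free energies add, so n₃E°₃ = n₁E°₁ + n₂E°₂.
With n₃ = 3, and the known step contributing 2×(-0.40) V, the unknown satisfies 1·E° = 3×(-0.01) − 2×(-0.40) = +0.770.
E° = +0.770 / 1 = +0.770 V.

+0.770 V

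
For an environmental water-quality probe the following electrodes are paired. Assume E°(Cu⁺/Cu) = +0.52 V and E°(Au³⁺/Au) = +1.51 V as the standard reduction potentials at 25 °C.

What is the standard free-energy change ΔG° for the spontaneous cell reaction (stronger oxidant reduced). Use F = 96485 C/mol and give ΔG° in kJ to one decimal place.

Au³⁺/Au (E° = +1.51 V) is the cathode; Cu⁺/Cu (E° = +0.52 V) is the anode, so E°cell = +0.99 V.
Balancing electrons gives n = 3 (lcm of 3 and 1).
ΔG° = −nFE° = −(3)(96485)(+0.99) = -286,560 J = -286.6 kJ.

-286.6 kJ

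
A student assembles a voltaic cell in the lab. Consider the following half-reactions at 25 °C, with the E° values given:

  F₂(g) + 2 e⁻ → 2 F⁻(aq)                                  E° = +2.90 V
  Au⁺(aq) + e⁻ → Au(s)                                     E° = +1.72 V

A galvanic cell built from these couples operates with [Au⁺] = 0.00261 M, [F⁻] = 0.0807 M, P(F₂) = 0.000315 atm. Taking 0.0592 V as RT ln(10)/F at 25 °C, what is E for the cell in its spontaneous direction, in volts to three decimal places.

+1.294 V

F₂/F⁻ is the cathode (higher E°), Au⁺/Au the anode: E°cell = +2.90 − (+1.72) = +1.18 V, n = 2.
Overall: F₂(g) + 2 Au(s) → 2 F⁻(aq) + 2 Au⁺(aq)
Q = [F⁻]^2·[Au⁺]^2 / (P(F₂)); log Q = -3.851.
E = E° − (0.0592/n) log Q = +1.18 − (0.0592/2)(-3.851) = +1.294 V.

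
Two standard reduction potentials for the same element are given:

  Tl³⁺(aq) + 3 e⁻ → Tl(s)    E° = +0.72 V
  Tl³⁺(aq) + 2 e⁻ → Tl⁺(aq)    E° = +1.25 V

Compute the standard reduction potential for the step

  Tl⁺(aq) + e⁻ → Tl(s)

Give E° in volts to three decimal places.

Sequential free energies add, so n₃E°₃ = n₁E°₁ + n₂E°₂.
With n₃ = 3, and the known step contributing 2×(+1.25) V, the unknown satisfies 1·E° = 3×(+0.72) − 2×(+1.25) = -0.340.
E° = -0.340 / 1 = -0.340 V.

-0.340 V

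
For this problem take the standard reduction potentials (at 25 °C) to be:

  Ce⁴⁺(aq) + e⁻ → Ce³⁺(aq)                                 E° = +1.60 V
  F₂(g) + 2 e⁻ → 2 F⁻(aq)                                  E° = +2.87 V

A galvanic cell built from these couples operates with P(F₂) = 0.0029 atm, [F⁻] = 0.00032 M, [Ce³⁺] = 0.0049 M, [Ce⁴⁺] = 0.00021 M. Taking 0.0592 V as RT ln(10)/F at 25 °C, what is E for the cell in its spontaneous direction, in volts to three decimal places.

F₂/F⁻ is the cathode (higher E°), Ce⁴⁺/Ce³⁺ the anode: E°cell = +2.87 − (+1.60) = +1.27 V, n = 2.
Overall: F₂(g) + 2 Ce³⁺(aq) → 2 F⁻(aq) + 2 Ce⁴⁺(aq)
Q = [F⁻]^2·[Ce⁴⁺]^2 / (P(F₂)·[Ce³⁺]^2); log Q = -7.188.
E = E° − (0.0592/n) log Q = +1.27 − (0.0592/2)(-7.188) = +1.483 V.

+1.483 V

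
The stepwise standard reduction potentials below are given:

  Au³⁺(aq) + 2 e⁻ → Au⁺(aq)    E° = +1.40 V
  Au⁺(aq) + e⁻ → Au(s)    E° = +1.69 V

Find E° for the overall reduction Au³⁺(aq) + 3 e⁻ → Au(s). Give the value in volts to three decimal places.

+1.497 V

Since ΔG° = −nFE° is additive over sequential reductions, n₃E°₃ = n₁E°₁ + n₂E°₂.
E°₃ = (2×+1.40 + 1×+1.69) / 3 = (+4.490) / 3 = +1.497 V.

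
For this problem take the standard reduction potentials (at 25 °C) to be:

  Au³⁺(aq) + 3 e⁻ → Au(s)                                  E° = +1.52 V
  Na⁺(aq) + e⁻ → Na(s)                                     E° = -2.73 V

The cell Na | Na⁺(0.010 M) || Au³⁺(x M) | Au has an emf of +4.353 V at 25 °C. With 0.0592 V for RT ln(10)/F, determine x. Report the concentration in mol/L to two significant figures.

Au³⁺/Au is the cathode, Na⁺/Na the anode: E°cell = +4.25 V, n = 3.
Overall reaction: Au³⁺(aq) + 3 Na(s) → Au(s) + 3 Na⁺(aq); Q = [Na⁺]^3/[Au³⁺]^1.
From E = E° − (0.0592/n) log Q: log Q = (E° − E)·n/0.0592 = (+4.25 − (+4.353))·3/0.0592 = -5.2196.
So 1·log[Au³⁺] = 3·log(0.01) − log Q = -6.0000 − (-5.2196) = -0.7804; [Au³⁺] = 10^(-0.7804) ≈ 0.17 M.

0.17 M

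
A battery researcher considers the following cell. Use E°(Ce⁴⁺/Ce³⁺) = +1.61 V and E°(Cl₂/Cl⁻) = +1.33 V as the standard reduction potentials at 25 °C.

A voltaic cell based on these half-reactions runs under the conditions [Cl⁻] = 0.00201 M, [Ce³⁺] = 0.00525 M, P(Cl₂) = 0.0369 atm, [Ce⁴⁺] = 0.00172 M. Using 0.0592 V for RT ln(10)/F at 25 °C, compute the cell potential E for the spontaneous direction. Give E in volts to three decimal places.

Ce⁴⁺/Ce³⁺ is the cathode (higher E°), Cl₂/Cl⁻ the anode: E°cell = +1.61 − (+1.33) = +0.28 V, n = 2.
Overall: 2 Ce⁴⁺(aq) + 2 Cl⁻(aq) → 2 Ce³⁺(aq) + Cl₂(g)
Q = [Ce³⁺]^2·P(Cl₂) / ([Ce⁴⁺]^2·[Cl⁻]^2); log Q = 4.930.
E = E° − (0.0592/n) log Q = +0.28 − (0.0592/2)(4.930) = +0.134 V.

+0.134 V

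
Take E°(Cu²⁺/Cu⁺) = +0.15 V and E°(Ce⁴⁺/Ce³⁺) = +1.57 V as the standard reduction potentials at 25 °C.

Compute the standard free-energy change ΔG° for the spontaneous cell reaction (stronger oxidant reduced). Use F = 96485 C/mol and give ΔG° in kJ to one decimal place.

Ce⁴⁺/Ce³⁺ (E° = +1.57 V) is the cathode; Cu²⁺/Cu⁺ (E° = +0.15 V) is the anode, so E°cell = +1.42 V.
Balancing electrons gives n = 1 (lcm of 1 and 1).
ΔG° = −nFE° = −(1)(96485)(+1.42) = -137,009 J = -137.0 kJ.

-137.0 kJ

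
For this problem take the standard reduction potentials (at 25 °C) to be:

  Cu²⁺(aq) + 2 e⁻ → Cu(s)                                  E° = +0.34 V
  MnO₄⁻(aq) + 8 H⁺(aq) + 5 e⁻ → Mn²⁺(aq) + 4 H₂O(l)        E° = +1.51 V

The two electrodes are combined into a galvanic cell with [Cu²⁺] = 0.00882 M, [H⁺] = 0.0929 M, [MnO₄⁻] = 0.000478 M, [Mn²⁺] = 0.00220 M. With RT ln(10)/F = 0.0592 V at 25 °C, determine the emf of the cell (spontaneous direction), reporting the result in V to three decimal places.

MnO₄⁻/Mn²⁺ is the cathode (higher E°), Cu²⁺/Cu the anode: E°cell = +1.51 − (+0.34) = +1.17 V, n = 10.
Overall: 2 MnO₄⁻(aq) + 16 H⁺(aq) + 5 Cu(s) → 2 Mn²⁺(aq) + 8 H₂O(l) + 5 Cu²⁺(aq)
Q = [Mn²⁺]^2·[Cu²⁺]^5 / ([MnO₄⁻]^2·[H⁺]^16); log Q = 7.565.
E = E° − (0.0592/n) log Q = +1.17 − (0.0592/10)(7.565) = +1.125 V.

+1.125 V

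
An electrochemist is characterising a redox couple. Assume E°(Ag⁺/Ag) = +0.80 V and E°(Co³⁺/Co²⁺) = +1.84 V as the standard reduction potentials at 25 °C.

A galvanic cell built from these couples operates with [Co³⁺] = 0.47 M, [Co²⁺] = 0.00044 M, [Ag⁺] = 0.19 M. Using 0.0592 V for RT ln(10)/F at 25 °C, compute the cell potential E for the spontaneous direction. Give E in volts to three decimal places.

+1.262 V

Co³⁺/Co²⁺ is the cathode (higher E°), Ag⁺/Ag the anode: E°cell = +1.84 − (+0.80) = +1.04 V, n = 1.
Overall: Co³⁺(aq) + Ag(s) → Co²⁺(aq) + Ag⁺(aq)
Q = [Co²⁺]·[Ag⁺] / ([Co³⁺]); log Q = -3.750.
E = E° − (0.0592/n) log Q = +1.04 − (0.0592/1)(-3.750) = +1.262 V.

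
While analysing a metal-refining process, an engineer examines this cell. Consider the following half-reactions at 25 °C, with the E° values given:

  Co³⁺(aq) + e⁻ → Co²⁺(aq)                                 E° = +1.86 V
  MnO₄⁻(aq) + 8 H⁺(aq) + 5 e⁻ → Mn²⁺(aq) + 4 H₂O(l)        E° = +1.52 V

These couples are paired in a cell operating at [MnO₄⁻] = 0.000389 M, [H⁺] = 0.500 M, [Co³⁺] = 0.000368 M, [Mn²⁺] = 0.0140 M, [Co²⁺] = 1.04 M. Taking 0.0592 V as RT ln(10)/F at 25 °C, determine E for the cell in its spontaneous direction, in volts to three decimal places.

Co³⁺/Co²⁺ is the cathode (higher E°), MnO₄⁻/Mn²⁺ the anode: E°cell = +1.86 − (+1.52) = +0.34 V, n = 5.
Overall: 5 Co³⁺(aq) + Mn²⁺(aq) + 4 H₂O(l) → 5 Co²⁺(aq) + MnO₄⁻(aq) + 8 H⁺(aq)
Q = [Co²⁺]^5·[MnO₄⁻]·[H⁺]^8 / ([Co³⁺]^5·[Mn²⁺]); log Q = 13.292.
E = E° − (0.0592/n) log Q = +0.34 − (0.0592/5)(13.292) = +0.183 V.

+0.183 V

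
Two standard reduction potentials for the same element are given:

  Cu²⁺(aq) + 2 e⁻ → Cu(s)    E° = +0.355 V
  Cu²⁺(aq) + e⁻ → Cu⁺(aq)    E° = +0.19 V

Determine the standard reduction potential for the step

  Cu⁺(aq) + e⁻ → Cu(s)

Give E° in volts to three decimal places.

+0.520 V

Sequential free energies add, so n₃E°₃ = n₁E°₁ + n₂E°₂.
With n₃ = 2, and the known step contributing 1×(+0.19) V, the unknown satisfies 1·E° = 2×(+0.355) − 1×(+0.19) = +0.520.
E° = +0.520 / 1 = +0.520 V.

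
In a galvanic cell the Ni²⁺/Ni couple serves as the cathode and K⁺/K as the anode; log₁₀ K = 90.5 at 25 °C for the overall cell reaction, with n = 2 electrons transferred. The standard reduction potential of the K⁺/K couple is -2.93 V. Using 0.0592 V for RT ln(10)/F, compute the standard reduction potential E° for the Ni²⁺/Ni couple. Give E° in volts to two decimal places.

E°cell = (0.0592/n)·log K = (0.0592/2)(90.5) = +2.679 V.
Since Ni²⁺/Ni is the cathode and K⁺/K the anode, E°cell = E°(Ni²⁺/Ni) − E°(K⁺/K).
So E°(Ni²⁺/Ni) = E°cell + E°(K⁺/K) = +2.679 + (-2.93) = -0.25 V.

-0.25 V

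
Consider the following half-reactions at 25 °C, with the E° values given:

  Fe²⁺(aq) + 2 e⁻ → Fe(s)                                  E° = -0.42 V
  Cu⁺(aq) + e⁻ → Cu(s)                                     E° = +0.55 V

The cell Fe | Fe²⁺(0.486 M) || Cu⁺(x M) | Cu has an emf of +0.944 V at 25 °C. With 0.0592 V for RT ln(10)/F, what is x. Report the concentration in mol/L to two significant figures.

0.25 M

Cu⁺/Cu is the cathode, Fe²⁺/Fe the anode: E°cell = +0.97 V, n = 2.
Overall reaction: 2 Cu⁺(aq) + Fe(s) → 2 Cu(s) + Fe²⁺(aq); Q = [Fe²⁺]^1/[Cu⁺]^2.
From E = E° − (0.0592/n) log Q: log Q = (E° − E)·n/0.0592 = (+0.97 − (+0.944))·2/0.0592 = 0.8784.
So 2·log[Cu⁺] = 1·log(0.486) − log Q = -0.3134 − (0.8784) = -1.1918; log[Cu⁺] = -1.1918 / 2 = -0.5959; [Cu⁺] = 10^(-0.5959) ≈ 0.25 M.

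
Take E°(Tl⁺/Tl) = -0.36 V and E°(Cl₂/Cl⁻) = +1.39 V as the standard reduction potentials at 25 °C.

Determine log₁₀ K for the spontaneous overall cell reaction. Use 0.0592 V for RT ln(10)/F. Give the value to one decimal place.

59.1

Cathode: Cl₂/Cl⁻; anode: Tl⁺/Tl. E°cell = +1.75 V, n = 2.
log K = nE°cell / 0.0592 = (2)(+1.75) / 0.0592 = 59.1.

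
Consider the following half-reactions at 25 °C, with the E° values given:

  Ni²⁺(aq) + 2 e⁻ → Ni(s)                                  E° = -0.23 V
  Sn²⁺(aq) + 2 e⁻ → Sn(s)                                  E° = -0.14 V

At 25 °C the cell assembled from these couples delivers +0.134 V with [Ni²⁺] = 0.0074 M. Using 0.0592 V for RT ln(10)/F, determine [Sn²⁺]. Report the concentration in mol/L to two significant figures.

0.23 M

Sn²⁺/Sn is the cathode, Ni²⁺/Ni the anode: E°cell = +0.09 V, n = 2.
Overall reaction: Sn²⁺(aq) + Ni(s) → Sn(s) + Ni²⁺(aq); Q = [Ni²⁺]^1/[Sn²⁺]^1.
From E = E° − (0.0592/n) log Q: log Q = (E° − E)·n/0.0592 = (+0.09 − (+0.134))·2/0.0592 = -1.4865.
So 1·log[Sn²⁺] = 1·log(0.0074) − log Q = -2.1308 − (-1.4865) = -0.6443; [Sn²⁺] = 10^(-0.6443) ≈ 0.23 M.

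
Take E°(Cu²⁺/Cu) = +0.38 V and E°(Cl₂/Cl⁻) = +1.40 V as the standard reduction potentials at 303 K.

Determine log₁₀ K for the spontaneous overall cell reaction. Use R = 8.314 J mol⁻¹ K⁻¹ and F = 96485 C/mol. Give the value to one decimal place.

33.9

Cathode: Cl₂/Cl⁻; anode: Cu²⁺/Cu. E°cell = (+1.40) − (+0.38) = +1.02 V, with n = 2.
ΔG° = −nFE° = −RT ln K, so ln K = nFE°/(RT) = (2)(96485)(+1.02) / ((8.314)(303)) = 78.134.
log₁₀ K = 78.134 / ln 10 = 33.9.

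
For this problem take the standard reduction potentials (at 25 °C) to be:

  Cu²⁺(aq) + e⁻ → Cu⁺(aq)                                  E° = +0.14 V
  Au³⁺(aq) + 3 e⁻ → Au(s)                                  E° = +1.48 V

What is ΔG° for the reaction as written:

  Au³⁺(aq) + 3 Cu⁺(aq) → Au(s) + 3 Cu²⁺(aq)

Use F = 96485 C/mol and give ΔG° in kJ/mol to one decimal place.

As written, Au³⁺/Au is reduced (cathode) and Cu²⁺/Cu⁺ is oxidised (anode), so E°cell = (+1.48) − (+0.14) = +1.34 V.
Balancing electrons gives n = 3.
ΔG° = −nFE° = −(3)(96485)(+1.34) = -387,870 J = -387.9 kJ/mol.

-387.9 kJ/mol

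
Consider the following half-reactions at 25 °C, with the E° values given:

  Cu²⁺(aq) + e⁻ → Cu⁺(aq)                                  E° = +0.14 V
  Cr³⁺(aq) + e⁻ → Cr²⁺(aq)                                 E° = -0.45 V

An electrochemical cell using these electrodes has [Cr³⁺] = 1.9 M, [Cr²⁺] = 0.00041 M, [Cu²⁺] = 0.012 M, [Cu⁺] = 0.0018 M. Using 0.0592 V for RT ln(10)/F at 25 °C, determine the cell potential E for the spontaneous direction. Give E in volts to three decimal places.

Cu²⁺/Cu⁺ is the cathode (higher E°), Cr³⁺/Cr²⁺ the anode: E°cell = +0.14 − (-0.45) = +0.59 V, n = 1.
Overall: Cu²⁺(aq) + Cr²⁺(aq) → Cu⁺(aq) + Cr³⁺(aq)
Q = [Cu⁺]·[Cr³⁺] / ([Cu²⁺]·[Cr²⁺]); log Q = 2.842.
E = E° − (0.0592/n) log Q = +0.59 − (0.0592/1)(2.842) = +0.422 V.

+0.422 V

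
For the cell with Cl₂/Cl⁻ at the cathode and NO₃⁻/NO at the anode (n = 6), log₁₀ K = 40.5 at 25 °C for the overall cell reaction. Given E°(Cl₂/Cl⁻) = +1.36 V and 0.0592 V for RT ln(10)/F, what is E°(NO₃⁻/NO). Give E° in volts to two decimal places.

E°cell = (0.0592/n)·log K = (0.0592/6)(40.5) = +0.400 V.
Since Cl₂/Cl⁻ is the cathode and NO₃⁻/NO the anode, E°cell = E°(Cl₂/Cl⁻) − E°(NO₃⁻/NO).
So E°(NO₃⁻/NO) = E°(Cl₂/Cl⁻) − E°cell = (+1.36) − (+0.400) = +0.96 V.

+0.96 V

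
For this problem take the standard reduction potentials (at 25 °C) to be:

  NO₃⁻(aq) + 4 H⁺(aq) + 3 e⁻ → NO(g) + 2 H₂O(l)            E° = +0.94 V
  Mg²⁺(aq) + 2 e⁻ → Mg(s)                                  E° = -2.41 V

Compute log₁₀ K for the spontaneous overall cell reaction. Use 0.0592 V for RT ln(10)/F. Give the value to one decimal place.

Cathode: NO₃⁻/NO; anode: Mg²⁺/Mg. E°cell = +3.35 V, n = 6.
log K = nE°cell / 0.0592 = (6)(+3.35) / 0.0592 = 339.5.

339.5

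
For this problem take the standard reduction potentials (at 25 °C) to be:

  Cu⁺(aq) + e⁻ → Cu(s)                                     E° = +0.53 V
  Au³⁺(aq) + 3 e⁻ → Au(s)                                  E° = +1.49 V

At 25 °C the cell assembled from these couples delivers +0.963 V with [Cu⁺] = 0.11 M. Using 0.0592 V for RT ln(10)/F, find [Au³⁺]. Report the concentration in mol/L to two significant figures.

0.0019 M

Au³⁺/Au is the cathode, Cu⁺/Cu the anode: E°cell = +0.96 V, n = 3.
Overall reaction: Au³⁺(aq) + 3 Cu(s) → Au(s) + 3 Cu⁺(aq); Q = [Cu⁺]^3/[Au³⁺]^1.
From E = E° − (0.0592/n) log Q: log Q = (E° − E)·n/0.0592 = (+0.96 − (+0.963))·3/0.0592 = -0.1520.
So 1·log[Au³⁺] = 3·log(0.11) − log Q = -2.8758 − (-0.1520) = -2.7238; [Au³⁺] = 10^(-2.7238) ≈ 0.0019 M.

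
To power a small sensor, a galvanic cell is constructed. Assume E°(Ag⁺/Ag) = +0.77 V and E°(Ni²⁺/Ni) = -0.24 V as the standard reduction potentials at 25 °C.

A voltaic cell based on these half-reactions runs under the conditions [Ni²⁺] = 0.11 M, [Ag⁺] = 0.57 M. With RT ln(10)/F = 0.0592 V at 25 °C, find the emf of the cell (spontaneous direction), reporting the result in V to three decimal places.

+1.024 V

Ag⁺/Ag is the cathode (higher E°), Ni²⁺/Ni the anode: E°cell = +0.77 − (-0.24) = +1.01 V, n = 2.
Overall: 2 Ag⁺(aq) + Ni(s) → 2 Ag(s) + Ni²⁺(aq)
Q = [Ni²⁺] / ([Ag⁺]^2); log Q = -0.470.
E = E° − (0.0592/n) log Q = +1.01 − (0.0592/2)(-0.470) = +1.024 V.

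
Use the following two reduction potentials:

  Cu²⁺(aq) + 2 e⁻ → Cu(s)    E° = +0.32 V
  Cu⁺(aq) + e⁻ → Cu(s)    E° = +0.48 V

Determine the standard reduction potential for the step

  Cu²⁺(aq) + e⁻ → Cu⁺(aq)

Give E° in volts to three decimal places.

+0.160 V

Sequential free energies add, so n₃E°₃ = n₁E°₁ + n₂E°₂.
With n₃ = 2, and the known step contributing 1×(+0.48) V, the unknown satisfies 1·E° = 2×(+0.32) − 1×(+0.48) = +0.160.
E° = +0.160 / 1 = +0.160 V.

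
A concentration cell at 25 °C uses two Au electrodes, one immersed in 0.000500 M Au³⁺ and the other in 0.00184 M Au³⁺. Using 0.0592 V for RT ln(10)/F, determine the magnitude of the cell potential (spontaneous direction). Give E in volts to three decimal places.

+0.011 V

For a concentration cell E°cell = 0. The 0.00184 M side is the cathode (reduction is favoured where [Au³⁺] is higher).
With n = 3, E = −(0.0592/3) log([Au³⁺]ₐₙ/[Au³⁺]꜀ₐₜ) = −(0.0592/3) log(0.0005/0.00184) = −(0.0592/3)(-0.566) = +0.011 V.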